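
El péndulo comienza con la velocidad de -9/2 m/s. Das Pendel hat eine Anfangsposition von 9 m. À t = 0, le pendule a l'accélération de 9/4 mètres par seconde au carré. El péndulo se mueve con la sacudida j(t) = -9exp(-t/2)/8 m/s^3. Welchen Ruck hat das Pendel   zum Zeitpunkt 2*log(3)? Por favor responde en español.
De la ecuación de la sacudida j(t) = -9·exp(-t/2)/8, sustituimos t = 2*log(3) para obtener j = -3/8.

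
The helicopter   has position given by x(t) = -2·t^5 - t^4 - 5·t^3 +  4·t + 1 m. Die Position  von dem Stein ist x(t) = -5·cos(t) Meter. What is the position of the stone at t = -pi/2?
We have position x(t) = -5·cos(t). Substituting t = -pi/2: x(-pi/2) = 0.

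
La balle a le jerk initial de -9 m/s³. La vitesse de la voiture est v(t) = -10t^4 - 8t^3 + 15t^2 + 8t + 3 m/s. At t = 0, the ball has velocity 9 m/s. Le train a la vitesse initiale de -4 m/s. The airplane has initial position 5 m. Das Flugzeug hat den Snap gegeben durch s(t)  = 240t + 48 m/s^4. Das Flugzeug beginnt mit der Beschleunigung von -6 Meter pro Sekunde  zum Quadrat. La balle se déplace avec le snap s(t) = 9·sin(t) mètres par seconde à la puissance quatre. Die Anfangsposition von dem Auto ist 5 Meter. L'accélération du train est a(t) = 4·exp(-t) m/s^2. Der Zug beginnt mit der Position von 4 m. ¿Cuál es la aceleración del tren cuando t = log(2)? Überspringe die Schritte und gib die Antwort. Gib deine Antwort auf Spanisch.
En t = log(2), a = 2.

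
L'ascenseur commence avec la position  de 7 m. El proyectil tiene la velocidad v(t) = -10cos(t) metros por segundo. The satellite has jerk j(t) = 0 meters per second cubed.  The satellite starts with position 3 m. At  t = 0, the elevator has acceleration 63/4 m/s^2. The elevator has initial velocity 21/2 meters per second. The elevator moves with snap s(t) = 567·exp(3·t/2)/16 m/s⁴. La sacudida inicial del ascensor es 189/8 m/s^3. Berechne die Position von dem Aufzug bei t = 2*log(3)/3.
Wir müssen die Stammfunktion unserer Gleichung für den Snap s(t) = 567·exp(3·t/2)/16 4-mal finden. Das Integral von dem Snap ist der Ruck. Mit j(0) = 189/8 erhalten wir j(t) = 189·exp(3·t/2)/8. Die Stammfunktion von dem Ruck, mit a(0) = 63/4, ergibt die Beschleunigung: a(t) = 63·exp(3·t/2)/4. Das Integral von der Beschleunigung, mit v(0) = 21/2, ergibt die Geschwindigkeit: v(t) = 21·exp(3·t/2)/2. Mit ∫v(t)dt und Anwendung von x(0) = 7, finden wir x(t) = 7·exp(3·t/2). Mit x(t) = 7·exp(3·t/2) und Einsetzen von t = 2*log(3)/3, finden wir x = 21.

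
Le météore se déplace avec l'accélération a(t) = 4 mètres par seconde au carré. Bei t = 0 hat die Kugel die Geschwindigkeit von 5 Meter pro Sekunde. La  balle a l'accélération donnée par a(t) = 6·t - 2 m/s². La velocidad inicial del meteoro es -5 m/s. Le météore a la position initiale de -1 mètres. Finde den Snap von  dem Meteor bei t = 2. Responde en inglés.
Starting from acceleration a(t) = 4, we take 2 derivatives. The derivative of acceleration gives jerk: j(t) = 0. Taking d/dt of j(t), we find s(t) = 0. Using s(t) = 0 and substituting t = 2, we find s = 0.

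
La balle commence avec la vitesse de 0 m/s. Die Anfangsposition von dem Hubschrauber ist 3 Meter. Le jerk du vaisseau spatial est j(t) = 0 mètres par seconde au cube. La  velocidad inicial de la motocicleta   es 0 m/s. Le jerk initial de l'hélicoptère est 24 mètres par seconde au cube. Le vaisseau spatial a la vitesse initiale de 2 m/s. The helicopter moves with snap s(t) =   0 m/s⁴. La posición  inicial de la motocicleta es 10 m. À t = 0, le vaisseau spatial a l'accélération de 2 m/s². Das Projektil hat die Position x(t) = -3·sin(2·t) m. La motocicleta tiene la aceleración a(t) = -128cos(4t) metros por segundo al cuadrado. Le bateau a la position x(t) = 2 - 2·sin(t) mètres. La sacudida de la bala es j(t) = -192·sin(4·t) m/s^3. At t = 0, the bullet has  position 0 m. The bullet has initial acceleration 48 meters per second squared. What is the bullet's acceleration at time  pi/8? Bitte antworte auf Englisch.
To find the answer, we compute 1 integral of j(t) = -192·sin(4·t). The antiderivative of jerk, with a(0) = 48, gives acceleration: a(t) = 48·cos(4·t). From the given acceleration equation a(t) = 48·cos(4·t), we substitute t = pi/8 to get a = 0.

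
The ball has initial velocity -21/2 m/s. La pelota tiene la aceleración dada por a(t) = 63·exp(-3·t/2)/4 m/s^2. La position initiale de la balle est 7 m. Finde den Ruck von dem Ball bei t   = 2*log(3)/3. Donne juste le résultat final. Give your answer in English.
The jerk at t = 2*log(3)/3 is j = -63/8.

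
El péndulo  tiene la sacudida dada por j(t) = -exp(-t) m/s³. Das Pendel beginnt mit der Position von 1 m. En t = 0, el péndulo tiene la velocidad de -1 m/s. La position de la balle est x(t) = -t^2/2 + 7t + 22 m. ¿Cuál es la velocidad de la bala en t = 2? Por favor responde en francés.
Nous devons dériver notre équation de la position x(t) = -t^2/2 + 7·t + 22 1 fois. En dérivant la position, nous obtenons la vitesse: v(t) = 7 - t. En utilisant v(t) = 7 - t et en substituant t = 2, nous trouvons v = 5.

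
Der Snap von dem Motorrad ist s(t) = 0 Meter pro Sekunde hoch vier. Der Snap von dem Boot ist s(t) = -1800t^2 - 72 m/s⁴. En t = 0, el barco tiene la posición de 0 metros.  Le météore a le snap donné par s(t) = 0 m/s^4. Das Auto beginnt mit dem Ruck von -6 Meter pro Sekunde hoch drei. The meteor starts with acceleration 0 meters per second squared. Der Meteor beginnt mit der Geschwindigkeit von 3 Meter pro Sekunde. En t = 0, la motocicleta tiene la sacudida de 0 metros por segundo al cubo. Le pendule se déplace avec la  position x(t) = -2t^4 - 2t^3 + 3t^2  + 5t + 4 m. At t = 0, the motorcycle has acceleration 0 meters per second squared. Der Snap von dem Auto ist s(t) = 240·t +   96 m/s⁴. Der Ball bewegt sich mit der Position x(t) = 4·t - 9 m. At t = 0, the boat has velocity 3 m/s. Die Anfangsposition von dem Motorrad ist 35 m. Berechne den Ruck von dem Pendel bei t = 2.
Um dies zu lösen, müssen wir 3 Ableitungen unserer Gleichung für die Position x(t) = -2·t^4 - 2·t^3 + 3·t^2 + 5·t + 4 nehmen. Mit d/dt von x(t) finden wir v(t) = -8·t^3 - 6·t^2 + 6·t + 5. Durch Ableiten von der Geschwindigkeit erhalten wir die Beschleunigung: a(t) = -24·t^2 - 12·t + 6. Die Ableitung von der Beschleunigung ergibt den Ruck: j(t) = -48·t - 12. Aus der Gleichung für den Ruck j(t) = -48·t - 12, setzen wir t = 2 ein und erhalten j = -108.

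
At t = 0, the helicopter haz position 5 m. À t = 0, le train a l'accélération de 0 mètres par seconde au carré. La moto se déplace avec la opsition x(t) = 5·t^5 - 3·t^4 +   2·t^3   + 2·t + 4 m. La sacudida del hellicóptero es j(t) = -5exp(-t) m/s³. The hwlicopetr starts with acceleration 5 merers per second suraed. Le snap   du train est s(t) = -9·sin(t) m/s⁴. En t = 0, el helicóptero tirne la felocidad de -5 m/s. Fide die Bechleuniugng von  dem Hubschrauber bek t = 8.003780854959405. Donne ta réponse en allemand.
Ausgehend von dem Ruck j(t) = -5·exp(-t), nehmen wir 1 Integral. Die Stammfunktion von dem Ruck, mit a(0) = 5, ergibt die Beschleunigung: a(t) = 5·exp(-t). Mit a(t) = 5·exp(-t) und Einsetzen von t = 8.003780854959405, finden wir a = 0.00167098343519772.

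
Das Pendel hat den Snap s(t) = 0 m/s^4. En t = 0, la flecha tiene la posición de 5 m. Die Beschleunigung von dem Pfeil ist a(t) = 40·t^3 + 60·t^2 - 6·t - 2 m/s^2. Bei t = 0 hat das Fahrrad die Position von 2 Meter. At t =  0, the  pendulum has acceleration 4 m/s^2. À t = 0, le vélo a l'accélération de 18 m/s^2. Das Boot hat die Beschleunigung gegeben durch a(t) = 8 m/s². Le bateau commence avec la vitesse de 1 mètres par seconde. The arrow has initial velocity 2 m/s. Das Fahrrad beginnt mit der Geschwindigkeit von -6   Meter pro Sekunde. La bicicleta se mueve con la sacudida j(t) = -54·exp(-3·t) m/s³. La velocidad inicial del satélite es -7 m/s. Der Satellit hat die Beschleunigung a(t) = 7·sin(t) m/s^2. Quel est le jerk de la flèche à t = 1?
Pour résoudre ceci, nous devons prendre 1 dérivée de notre équation de l'accélération a(t) = 40·t^3 + 60·t^2 - 6·t - 2. La dérivée de l'accélération donne le jerk: j(t) = 120·t^2 + 120·t - 6. En utilisant j(t) = 120·t^2 + 120·t - 6 et en substituant t = 1, nous trouvons j = 234.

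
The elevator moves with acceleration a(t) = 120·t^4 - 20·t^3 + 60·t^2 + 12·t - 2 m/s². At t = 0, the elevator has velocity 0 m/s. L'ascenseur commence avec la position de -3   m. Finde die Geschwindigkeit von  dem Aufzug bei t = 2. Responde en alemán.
Ausgehend von der Beschleunigung a(t) = 120·t^4 - 20·t^3 + 60·t^2 + 12·t - 2, nehmen wir 1 Stammfunktion. Die Stammfunktion von der Beschleunigung, mit v(0) = 0, ergibt die Geschwindigkeit: v(t) = t·(24·t^4 - 5·t^3 + 20·t^2 + 6·t - 2). Wir haben die Geschwindigkeit v(t) = t·(24·t^4 - 5·t^3 + 20·t^2 + 6·t - 2). Durch Einsetzen von t = 2: v(2) = 868.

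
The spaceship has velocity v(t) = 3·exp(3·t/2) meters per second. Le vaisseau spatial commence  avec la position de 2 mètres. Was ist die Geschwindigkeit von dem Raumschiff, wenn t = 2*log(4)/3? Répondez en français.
En utilisant v(t) = 3·exp(3·t/2) et en substituant t = 2*log(4)/3, nous trouvons v = 12.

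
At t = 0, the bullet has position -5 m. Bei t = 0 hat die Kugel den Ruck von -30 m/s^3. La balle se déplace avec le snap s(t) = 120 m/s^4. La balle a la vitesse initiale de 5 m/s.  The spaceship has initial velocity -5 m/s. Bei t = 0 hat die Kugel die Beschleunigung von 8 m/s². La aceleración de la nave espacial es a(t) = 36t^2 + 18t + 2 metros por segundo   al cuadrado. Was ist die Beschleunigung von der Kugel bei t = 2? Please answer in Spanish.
Para resolver esto, necesitamos tomar 2 integrales de nuestra ecuación del snap s(t) = 120. La antiderivada del snap es la sacudida. Usando j(0) = -30, obtenemos j(t) = 120·t - 30. La integral de la sacudida es la aceleración. Usando a(0) = 8, obtenemos a(t) = 60·t^2 - 30·t + 8. Tenemos la aceleración a(t) = 60·t^2 - 30·t + 8. Sustituyendo t = 2: a(2) = 188.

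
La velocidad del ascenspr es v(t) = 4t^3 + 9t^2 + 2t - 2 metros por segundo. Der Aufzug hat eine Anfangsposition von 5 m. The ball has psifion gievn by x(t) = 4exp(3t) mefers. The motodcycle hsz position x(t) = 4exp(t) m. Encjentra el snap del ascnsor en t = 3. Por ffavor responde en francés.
En partant de la vitesse v(t) = 4·t^3 + 9·t^2 + 2·t - 2, nous prenons 3 dérivées. En prenant d/dt de v(t), nous trouvons a(t) = 12·t^2 + 18·t + 2. En prenant d/dt de a(t), nous trouvons j(t) = 24·t + 18. En dérivant le jerk, nous obtenons le snap: s(t) = 24. Nous avons le snap s(t) = 24. En substituant t = 3: s(3) = 24.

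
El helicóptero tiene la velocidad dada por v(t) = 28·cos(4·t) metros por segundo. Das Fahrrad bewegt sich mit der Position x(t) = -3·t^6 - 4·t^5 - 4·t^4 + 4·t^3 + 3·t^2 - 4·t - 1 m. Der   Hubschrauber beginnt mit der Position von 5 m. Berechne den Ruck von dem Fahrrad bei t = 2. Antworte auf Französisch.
En partant de la position x(t) = -3·t^6 - 4·t^5 - 4·t^4 + 4·t^3 + 3·t^2 - 4·t - 1, nous prenons 3 dérivées. En dérivant la position, nous obtenons la vitesse: v(t) = -18·t^5 - 20·t^4 - 16·t^3 + 12·t^2 + 6·t - 4. La dérivée de la vitesse donne l'accélération: a(t) = -90·t^4 - 80·t^3 - 48·t^2 + 24·t + 6. En dérivant l'accélération, nous obtenons le jerk: j(t) = -360·t^3 - 240·t^2 - 96·t + 24. De l'équation du jerk j(t) = -360·t^3 - 240·t^2 - 96·t + 24, nous substituons t = 2 pour obtenir j = -4008.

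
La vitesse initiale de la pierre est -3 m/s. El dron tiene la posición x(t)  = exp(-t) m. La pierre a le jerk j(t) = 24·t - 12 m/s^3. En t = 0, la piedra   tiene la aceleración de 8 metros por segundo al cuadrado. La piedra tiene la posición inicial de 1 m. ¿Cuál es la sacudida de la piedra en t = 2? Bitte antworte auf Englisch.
Using j(t) = 24·t - 12 and substituting t = 2, we find j = 36.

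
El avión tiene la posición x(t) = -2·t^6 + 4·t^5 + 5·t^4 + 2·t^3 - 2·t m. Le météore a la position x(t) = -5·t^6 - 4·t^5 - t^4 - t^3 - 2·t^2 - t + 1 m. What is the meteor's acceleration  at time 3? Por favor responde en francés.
Nous devons dériver notre équation de la position x(t) = -5·t^6 - 4·t^5 - t^4 - t^3 - 2·t^2 - t + 1 2 fois. La dérivée de la position donne la vitesse: v(t) = -30·t^5 - 20·t^4 - 4·t^3 - 3·t^2 - 4·t - 1. En dérivant la vitesse, nous obtenons l'accélération: a(t) = -150·t^4 - 80·t^3 - 12·t^2 - 6·t - 4. Nous avons l'accélération a(t) = -150·t^4 - 80·t^3 - 12·t^2 - 6·t - 4. En substituant t = 3: a(3) = -14440.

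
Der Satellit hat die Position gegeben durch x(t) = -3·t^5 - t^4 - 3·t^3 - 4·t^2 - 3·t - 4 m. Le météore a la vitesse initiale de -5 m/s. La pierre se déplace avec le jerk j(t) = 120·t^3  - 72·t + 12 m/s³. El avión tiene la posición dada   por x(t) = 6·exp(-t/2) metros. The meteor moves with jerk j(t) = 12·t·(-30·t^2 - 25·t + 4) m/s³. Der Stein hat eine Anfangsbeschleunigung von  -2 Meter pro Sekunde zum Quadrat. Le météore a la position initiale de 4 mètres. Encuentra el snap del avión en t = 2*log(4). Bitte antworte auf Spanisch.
Para resolver esto, necesitamos tomar 4 derivadas de nuestra ecuación de la posición x(t) = 6·exp(-t/2). La derivada de la posición da la velocidad: v(t) = -3·exp(-t/2). Derivando la velocidad, obtenemos la aceleración: a(t) = 3·exp(-t/2)/2. Derivando la aceleración, obtenemos la sacudida: j(t) = -3·exp(-t/2)/4. La derivada de la sacudida da el snap: s(t) = 3·exp(-t/2)/8. Usando s(t) = 3·exp(-t/2)/8 y sustituyendo t = 2*log(4), encontramos s = 3/32.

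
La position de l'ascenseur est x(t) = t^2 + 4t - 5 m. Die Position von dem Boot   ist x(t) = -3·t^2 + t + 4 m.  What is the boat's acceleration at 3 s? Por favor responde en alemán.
Um dies zu lösen, müssen wir 2 Ableitungen unserer Gleichung für die Position x(t) = -3·t^2 + t + 4 nehmen. Die Ableitung von der Position ergibt die Geschwindigkeit: v(t) = 1 - 6·t. Mit d/dt von v(t) finden wir a(t) = -6. Aus der Gleichung für die Beschleunigung a(t) = -6, setzen wir t = 3 ein und erhalten a = -6.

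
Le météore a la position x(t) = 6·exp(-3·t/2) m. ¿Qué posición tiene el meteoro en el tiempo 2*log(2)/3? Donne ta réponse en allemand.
Wir haben die Position x(t) = 6·exp(-3·t/2). Durch Einsetzen von t = 2*log(2)/3: x(2*log(2)/3) = 3.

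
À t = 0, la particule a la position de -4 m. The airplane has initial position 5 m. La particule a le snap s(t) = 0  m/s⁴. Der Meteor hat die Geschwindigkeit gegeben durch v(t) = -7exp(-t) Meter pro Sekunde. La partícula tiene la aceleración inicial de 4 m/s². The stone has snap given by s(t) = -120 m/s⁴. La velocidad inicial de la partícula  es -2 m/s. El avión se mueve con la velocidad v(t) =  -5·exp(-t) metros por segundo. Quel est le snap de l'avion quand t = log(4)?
En partant de la vitesse v(t) = -5·exp(-t), nous prenons 3 dérivées. En prenant d/dt de v(t), nous trouvons a(t) = 5·exp(-t). En dérivant l'accélération, nous obtenons le jerk: j(t) = -5·exp(-t). En prenant d/dt de j(t), nous trouvons s(t) = 5·exp(-t). Nous avons le snap s(t) = 5·exp(-t). En substituant t = log(4): s(log(4)) = 5/4.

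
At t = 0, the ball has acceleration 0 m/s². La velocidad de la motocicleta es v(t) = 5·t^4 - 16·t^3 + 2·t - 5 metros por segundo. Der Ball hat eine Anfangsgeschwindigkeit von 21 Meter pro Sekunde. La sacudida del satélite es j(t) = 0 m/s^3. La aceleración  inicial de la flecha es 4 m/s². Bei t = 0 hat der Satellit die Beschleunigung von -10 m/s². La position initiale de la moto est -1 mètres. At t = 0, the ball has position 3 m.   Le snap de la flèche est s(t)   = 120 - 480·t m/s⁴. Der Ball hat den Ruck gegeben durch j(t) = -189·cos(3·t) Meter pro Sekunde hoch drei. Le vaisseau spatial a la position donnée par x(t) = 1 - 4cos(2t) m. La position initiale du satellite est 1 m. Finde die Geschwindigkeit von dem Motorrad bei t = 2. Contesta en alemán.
Aus der Gleichung für die Geschwindigkeit v(t) = 5·t^4 - 16·t^3 + 2·t - 5, setzen wir t = 2 ein und erhalten v = -49.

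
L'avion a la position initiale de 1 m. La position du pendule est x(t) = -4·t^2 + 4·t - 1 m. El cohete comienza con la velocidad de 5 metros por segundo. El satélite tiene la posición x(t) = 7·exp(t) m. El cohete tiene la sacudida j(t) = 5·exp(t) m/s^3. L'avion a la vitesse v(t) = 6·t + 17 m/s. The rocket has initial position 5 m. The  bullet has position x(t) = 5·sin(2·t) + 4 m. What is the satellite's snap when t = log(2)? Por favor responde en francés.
Pour résoudre ceci, nous devons prendre 4 dérivées de notre équation de la position x(t) = 7·exp(t). La dérivée de la position donne la vitesse: v(t) = 7·exp(t). En dérivant la vitesse, nous obtenons l'accélération: a(t) = 7·exp(t). En dérivant l'accélération, nous obtenons le jerk: j(t) = 7·exp(t). En prenant d/dt de j(t), nous trouvons s(t) = 7·exp(t). En utilisant s(t) = 7·exp(t) et en substituant t = log(2), nous trouvons s = 14.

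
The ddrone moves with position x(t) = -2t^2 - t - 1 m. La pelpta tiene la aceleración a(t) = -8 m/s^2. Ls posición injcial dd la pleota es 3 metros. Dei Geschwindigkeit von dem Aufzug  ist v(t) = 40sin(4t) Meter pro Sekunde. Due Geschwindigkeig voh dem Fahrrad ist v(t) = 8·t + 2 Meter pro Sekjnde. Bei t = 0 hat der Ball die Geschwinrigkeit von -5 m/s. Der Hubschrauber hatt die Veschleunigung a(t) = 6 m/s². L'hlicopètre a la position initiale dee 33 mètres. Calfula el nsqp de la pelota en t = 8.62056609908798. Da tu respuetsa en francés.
Nous devons dériver notre équation de l'accélération a(t) = -8 2 fois. La dérivée de l'accélération donne le jerk: j(t) = 0. En dérivant le jerk, nous obtenons le snap: s(t) = 0. En utilisant s(t) = 0 et en substituant t = 8.62056609908798, nous trouvons s = 0.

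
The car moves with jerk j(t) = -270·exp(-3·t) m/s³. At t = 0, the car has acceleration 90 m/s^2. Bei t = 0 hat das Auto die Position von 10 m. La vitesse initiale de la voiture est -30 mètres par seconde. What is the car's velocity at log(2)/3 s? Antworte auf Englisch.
To find the answer, we compute 2 antiderivatives of j(t) = -270·exp(-3·t). Taking ∫j(t)dt and applying a(0) = 90, we find a(t) = 90·exp(-3·t). The antiderivative of acceleration is velocity. Using v(0) = -30, we get v(t) = -30·exp(-3·t). Using v(t) = -30·exp(-3·t) and substituting t = log(2)/3, we find v = -15.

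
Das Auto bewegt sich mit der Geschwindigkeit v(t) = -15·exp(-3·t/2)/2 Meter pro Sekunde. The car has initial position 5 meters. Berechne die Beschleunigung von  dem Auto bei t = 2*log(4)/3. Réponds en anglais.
Starting from velocity v(t) = -15·exp(-3·t/2)/2, we take 1 derivative. Differentiating velocity, we get acceleration: a(t) = 45·exp(-3·t/2)/4. We have acceleration a(t) = 45·exp(-3·t/2)/4. Substituting t = 2*log(4)/3: a(2*log(4)/3) = 45/16.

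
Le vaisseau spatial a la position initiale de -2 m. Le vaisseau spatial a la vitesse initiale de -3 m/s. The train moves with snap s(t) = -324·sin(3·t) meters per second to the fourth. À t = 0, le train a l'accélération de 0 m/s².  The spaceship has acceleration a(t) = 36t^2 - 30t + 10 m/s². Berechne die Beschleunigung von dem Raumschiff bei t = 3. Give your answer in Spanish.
Tenemos la aceleración a(t) = 36·t^2 - 30·t + 10. Sustituyendo t = 3: a(3) = 244.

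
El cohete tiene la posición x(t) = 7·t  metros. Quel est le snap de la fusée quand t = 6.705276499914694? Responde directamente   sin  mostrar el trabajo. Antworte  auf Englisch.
The snap at t = 6.705276499914694 is s = 0.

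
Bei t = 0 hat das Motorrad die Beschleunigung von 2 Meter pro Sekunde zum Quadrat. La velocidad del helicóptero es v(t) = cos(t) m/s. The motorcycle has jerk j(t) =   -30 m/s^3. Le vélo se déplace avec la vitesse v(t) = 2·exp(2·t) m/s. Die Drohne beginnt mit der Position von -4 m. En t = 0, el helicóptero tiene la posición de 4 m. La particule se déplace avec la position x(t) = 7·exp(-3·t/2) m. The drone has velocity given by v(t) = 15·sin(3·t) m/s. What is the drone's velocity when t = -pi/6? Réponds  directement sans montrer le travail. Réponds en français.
La vitesse à t = -pi/6 est v = -15.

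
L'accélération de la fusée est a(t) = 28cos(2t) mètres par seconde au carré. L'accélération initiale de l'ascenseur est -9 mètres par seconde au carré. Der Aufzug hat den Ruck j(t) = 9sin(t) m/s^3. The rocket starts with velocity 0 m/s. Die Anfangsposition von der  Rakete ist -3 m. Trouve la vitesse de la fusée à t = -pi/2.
Nous devons trouver l'intégrale de notre équation de l'accélération a(t) = 28·cos(2·t) 1 fois. En intégrant l'accélération et en utilisant la condition initiale v(0) = 0, nous obtenons v(t) = 14·sin(2·t). Nous avons la vitesse v(t) = 14·sin(2·t). En substituant t = -pi/2: v(-pi/2) = 0.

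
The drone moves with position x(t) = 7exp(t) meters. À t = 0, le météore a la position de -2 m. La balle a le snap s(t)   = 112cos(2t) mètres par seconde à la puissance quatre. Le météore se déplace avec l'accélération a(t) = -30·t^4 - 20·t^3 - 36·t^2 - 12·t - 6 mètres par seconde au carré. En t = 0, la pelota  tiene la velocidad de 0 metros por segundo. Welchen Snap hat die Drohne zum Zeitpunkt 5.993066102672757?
Um dies zu lösen, müssen wir 4 Ableitungen unserer Gleichung für die Position x(t) = 7·exp(t) nehmen. Mit d/dt von x(t) finden wir v(t) = 7·exp(t). Die Ableitung von der Geschwindigkeit ergibt die Beschleunigung: a(t) = 7·exp(t). Durch Ableiten von der Beschleunigung erhalten wir den Ruck: j(t) = 7·exp(t). Durch Ableiten von dem Ruck erhalten wir den Snap: s(t) = 7·exp(t). Aus der Gleichung für den Snap s(t) = 7·exp(t), setzen wir t = 5.993066102672757 ein und erhalten s = 2804.48794847150.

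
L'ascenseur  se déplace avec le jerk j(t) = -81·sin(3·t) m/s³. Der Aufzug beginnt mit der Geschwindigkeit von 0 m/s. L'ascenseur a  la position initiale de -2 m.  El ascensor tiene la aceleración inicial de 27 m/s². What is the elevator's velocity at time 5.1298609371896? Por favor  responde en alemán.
Wir müssen unsere Gleichung für den Ruck j(t) = -81·sin(3·t) 2-mal integrieren. Mit ∫j(t)dt und Anwendung von a(0) = 27, finden wir a(t) = 27·cos(3·t). Durch Integration von der Beschleunigung und Verwendung der Anfangsbedingung v(0) = 0, erhalten wir v(t) = 9·sin(3·t). Wir haben die Geschwindigkeit v(t) = 9·sin(3·t). Durch Einsetzen von t = 5.1298609371896: v(5.1298609371896) = 2.81725938523331.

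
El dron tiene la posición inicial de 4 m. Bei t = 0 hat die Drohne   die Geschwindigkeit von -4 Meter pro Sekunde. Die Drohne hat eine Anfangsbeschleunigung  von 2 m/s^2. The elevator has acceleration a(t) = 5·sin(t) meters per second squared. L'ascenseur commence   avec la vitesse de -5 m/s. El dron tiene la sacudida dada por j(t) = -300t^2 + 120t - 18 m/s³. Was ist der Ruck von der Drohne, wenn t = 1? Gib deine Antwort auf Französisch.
Nous avons le jerk j(t) = -300·t^2 + 120·t - 18. En substituant t = 1: j(1) = -198.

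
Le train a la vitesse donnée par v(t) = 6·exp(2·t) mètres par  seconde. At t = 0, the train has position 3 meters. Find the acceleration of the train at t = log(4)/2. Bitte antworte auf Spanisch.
Partiendo de la velocidad v(t) = 6·exp(2·t), tomamos 1 derivada. La derivada de la velocidad da la aceleración: a(t) = 12·exp(2·t). Usando a(t) = 12·exp(2·t) y sustituyendo t = log(4)/2, encontramos a = 48.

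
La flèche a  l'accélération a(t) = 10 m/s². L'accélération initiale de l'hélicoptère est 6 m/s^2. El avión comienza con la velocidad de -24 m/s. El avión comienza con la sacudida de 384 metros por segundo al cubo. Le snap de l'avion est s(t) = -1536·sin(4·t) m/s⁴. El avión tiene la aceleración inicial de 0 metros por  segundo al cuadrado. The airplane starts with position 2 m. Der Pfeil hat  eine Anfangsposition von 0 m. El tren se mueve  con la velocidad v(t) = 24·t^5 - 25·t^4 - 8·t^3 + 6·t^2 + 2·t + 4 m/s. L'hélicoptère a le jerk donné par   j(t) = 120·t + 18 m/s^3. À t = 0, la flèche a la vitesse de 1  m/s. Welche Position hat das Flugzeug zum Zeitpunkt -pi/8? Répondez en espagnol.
Para resolver esto, necesitamos tomar 4 antiderivadas de nuestra ecuación del snap s(t) = -1536·sin(4·t). Tomando ∫s(t)dt y aplicando j(0) = 384, encontramos j(t) = 384·cos(4·t). Tomando ∫j(t)dt y aplicando a(0) = 0, encontramos a(t) = 96·sin(4·t). La antiderivada de la aceleración es la velocidad. Usando v(0) = -24, obtenemos v(t) = -24·cos(4·t). Tomando ∫v(t)dt y aplicando x(0) = 2, encontramos x(t) = 2 - 6·sin(4·t). Usando x(t) = 2 - 6·sin(4·t) y sustituyendo t = -pi/8, encontramos x = 8.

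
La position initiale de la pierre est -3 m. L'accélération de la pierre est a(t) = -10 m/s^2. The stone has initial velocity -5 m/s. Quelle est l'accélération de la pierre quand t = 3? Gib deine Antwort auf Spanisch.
Usando a(t) = -10 y sustituyendo t = 3, encontramos a = -10.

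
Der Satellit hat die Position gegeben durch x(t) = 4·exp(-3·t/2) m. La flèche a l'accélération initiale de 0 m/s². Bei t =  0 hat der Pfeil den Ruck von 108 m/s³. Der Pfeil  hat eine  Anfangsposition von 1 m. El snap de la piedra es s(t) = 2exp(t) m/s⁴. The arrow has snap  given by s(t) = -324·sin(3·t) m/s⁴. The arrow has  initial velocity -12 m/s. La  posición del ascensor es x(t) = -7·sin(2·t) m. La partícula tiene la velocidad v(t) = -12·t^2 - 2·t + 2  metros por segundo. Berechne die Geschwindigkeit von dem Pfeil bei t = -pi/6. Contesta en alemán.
Um dies zu lösen, müssen wir 3 Stammfunktionen unserer Gleichung für den Snap s(t) = -324·sin(3·t) finden. Mit ∫s(t)dt und Anwendung von j(0) = 108, finden wir j(t) = 108·cos(3·t). Durch Integration von dem Ruck und Verwendung der Anfangsbedingung a(0) = 0, erhalten wir a(t) = 36·sin(3·t). Das Integral von der Beschleunigung ist die Geschwindigkeit. Mit v(0) = -12 erhalten wir v(t) = -12·cos(3·t). Wir haben die Geschwindigkeit v(t) = -12·cos(3·t). Durch Einsetzen von t = -pi/6: v(-pi/6) = 0.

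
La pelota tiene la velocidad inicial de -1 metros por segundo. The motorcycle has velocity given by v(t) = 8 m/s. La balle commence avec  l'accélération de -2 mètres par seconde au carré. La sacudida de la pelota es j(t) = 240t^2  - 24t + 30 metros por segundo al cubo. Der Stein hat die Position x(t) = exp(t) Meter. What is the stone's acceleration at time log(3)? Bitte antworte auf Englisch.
Starting from position x(t) = exp(t), we take 2 derivatives. Differentiating position, we get velocity: v(t) = exp(t). The derivative of velocity gives acceleration: a(t) = exp(t). We have acceleration a(t) = exp(t). Substituting t = log(3): a(log(3)) = 3.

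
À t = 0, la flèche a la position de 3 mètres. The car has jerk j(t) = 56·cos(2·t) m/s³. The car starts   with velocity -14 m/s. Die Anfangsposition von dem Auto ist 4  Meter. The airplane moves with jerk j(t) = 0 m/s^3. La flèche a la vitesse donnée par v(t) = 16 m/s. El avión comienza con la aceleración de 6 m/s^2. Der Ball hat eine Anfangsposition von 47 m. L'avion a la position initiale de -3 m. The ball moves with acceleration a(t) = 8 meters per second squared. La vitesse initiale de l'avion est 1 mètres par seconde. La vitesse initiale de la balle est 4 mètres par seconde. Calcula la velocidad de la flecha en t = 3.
Tenemos la velocidad v(t) = 16. Sustituyendo t = 3: v(3) = 16.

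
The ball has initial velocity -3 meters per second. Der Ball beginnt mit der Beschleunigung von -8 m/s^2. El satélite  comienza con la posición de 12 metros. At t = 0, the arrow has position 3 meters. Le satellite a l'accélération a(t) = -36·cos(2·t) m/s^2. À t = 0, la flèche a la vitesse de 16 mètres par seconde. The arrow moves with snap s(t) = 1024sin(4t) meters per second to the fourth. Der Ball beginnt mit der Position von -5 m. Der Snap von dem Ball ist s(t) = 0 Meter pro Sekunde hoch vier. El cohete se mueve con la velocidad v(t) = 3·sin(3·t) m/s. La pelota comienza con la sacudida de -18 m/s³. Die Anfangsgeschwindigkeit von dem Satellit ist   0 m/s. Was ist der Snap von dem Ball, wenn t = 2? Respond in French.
De l'équation du snap s(t) = 0, nous substituons t = 2 pour obtenir s = 0.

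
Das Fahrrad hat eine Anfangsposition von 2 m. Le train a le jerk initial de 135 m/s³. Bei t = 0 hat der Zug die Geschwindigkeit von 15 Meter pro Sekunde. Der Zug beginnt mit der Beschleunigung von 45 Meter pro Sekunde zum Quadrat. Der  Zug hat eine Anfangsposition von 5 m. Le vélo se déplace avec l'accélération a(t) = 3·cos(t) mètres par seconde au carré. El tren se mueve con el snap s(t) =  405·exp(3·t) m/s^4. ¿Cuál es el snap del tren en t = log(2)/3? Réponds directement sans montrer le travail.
s(log(2)/3) = 810.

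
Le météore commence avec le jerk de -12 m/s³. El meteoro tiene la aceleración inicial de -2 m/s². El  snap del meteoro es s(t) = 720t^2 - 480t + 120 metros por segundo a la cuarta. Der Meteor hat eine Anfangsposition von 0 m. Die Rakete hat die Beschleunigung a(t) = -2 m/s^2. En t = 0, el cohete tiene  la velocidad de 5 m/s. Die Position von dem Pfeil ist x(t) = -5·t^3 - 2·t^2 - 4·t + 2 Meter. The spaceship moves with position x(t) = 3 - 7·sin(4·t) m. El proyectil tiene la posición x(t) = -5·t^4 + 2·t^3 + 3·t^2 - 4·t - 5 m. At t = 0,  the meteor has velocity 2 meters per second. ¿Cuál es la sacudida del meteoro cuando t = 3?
Para resolver esto, necesitamos tomar 1 integral de nuestra ecuación del snap s(t) = 720·t^2 - 480·t + 120. La antiderivada del snap, con j(0) = -12, da la sacudida: j(t) = 240·t^3 - 240·t^2 + 120·t - 12. Usando j(t) = 240·t^3 - 240·t^2 + 120·t - 12 y sustituyendo t = 3, encontramos j = 4668.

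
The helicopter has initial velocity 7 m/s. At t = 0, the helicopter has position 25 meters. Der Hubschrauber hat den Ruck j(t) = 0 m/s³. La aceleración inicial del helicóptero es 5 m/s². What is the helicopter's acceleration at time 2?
Starting from jerk j(t) = 0, we take 1 integral. Finding the integral of j(t) and using a(0) = 5: a(t) = 5. From the given acceleration equation a(t) = 5, we substitute t = 2 to get a = 5.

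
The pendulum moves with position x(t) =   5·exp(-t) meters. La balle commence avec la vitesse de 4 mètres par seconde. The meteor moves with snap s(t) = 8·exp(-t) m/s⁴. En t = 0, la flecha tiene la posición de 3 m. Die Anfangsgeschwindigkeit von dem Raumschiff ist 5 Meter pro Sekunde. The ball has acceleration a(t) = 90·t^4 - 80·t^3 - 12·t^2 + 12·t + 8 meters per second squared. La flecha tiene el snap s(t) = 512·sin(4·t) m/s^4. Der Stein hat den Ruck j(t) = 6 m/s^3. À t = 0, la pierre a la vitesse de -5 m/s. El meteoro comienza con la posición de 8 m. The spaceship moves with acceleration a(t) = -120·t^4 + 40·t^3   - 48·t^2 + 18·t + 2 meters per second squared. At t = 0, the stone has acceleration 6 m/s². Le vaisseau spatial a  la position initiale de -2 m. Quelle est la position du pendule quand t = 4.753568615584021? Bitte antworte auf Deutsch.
Aus der Gleichung für die Position x(t) = 5·exp(-t), setzen wir t = 4.753568615584021 ein und erhalten x = 0.0431043782653059.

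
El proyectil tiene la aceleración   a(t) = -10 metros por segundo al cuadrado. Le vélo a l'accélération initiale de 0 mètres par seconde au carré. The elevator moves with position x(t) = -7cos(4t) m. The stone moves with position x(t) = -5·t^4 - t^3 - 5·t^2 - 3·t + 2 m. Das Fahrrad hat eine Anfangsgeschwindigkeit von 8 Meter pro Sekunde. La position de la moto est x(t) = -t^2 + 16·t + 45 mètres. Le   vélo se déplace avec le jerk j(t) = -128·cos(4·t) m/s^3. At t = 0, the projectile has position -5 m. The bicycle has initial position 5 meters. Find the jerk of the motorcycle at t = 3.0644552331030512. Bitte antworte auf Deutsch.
Um dies zu lösen, müssen wir 3 Ableitungen unserer Gleichung für die Position x(t) = -t^2 + 16·t + 45 nehmen. Die Ableitung von der Position ergibt die Geschwindigkeit: v(t) = 16 - 2·t. Durch Ableiten von der Geschwindigkeit erhalten wir die Beschleunigung: a(t) = -2. Mit d/dt von a(t) finden wir j(t) = 0. Wir haben den Ruck j(t) = 0. Durch Einsetzen von t = 3.0644552331030512: j(3.0644552331030512) = 0.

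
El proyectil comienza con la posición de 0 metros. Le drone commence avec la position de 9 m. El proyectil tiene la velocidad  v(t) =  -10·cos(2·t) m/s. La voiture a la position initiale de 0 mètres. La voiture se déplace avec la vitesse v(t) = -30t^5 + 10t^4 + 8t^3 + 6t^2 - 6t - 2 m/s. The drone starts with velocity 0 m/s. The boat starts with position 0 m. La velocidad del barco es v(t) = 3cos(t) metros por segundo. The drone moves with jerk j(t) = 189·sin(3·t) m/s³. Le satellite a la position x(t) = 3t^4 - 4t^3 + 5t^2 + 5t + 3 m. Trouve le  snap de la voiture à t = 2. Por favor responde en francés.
Pour résoudre ceci, nous devons prendre 3 dérivées de notre équation de la vitesse v(t) = -30·t^5 + 10·t^4 + 8·t^3 + 6·t^2 - 6·t - 2. La dérivée de la vitesse donne l'accélération: a(t) = -150·t^4 + 40·t^3 + 24·t^2 + 12·t - 6. En prenant d/dt de a(t), nous trouvons j(t) = -600·t^3 + 120·t^2 + 48·t + 12. La dérivée du jerk donne le snap: s(t) = -1800·t^2 + 240·t + 48. En utilisant s(t) = -1800·t^2 + 240·t + 48 et en substituant t = 2, nous trouvons s = -6672.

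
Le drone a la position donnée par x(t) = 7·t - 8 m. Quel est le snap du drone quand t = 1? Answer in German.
Um dies zu lösen, müssen wir 4 Ableitungen unserer Gleichung für die Position x(t) = 7·t - 8 nehmen. Die Ableitung von der Position ergibt die Geschwindigkeit: v(t) = 7. Mit d/dt von v(t) finden wir a(t) = 0. Durch Ableiten von der Beschleunigung erhalten wir den Ruck: j(t) = 0. Die Ableitung von dem Ruck ergibt den Snap: s(t) = 0. Mit s(t) = 0 und Einsetzen von t = 1, finden wir s = 0.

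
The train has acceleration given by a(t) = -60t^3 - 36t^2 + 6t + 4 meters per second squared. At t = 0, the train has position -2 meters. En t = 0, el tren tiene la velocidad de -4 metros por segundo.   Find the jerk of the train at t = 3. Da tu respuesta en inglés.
To solve this, we need to take 1 derivative of our acceleration equation a(t) = -60·t^3 - 36·t^2 + 6·t + 4. The derivative of acceleration gives jerk: j(t) = -180·t^2 - 72·t + 6. Using j(t) = -180·t^2 - 72·t + 6 and substituting t = 3, we find j = -1830.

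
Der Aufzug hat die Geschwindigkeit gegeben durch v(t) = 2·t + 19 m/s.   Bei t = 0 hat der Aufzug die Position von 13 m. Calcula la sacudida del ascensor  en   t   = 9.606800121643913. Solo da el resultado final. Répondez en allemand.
j(9.606800121643913) = 0.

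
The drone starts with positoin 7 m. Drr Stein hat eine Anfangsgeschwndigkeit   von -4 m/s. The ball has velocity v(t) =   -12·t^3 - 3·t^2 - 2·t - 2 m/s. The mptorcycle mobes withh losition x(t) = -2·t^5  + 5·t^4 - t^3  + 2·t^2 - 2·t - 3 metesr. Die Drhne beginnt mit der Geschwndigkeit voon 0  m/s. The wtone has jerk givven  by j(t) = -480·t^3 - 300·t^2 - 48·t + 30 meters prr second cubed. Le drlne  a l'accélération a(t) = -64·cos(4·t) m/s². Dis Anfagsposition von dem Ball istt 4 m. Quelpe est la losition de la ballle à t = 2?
En partant de la vitesse v(t) = -12·t^3 - 3·t^2 - 2·t - 2, nous prenons 1 primitive. L'intégrale de la vitesse, avec x(0) = 4, donne la position: x(t) = -3·t^4 - t^3 - t^2 - 2·t + 4. Nous avons la position x(t) = -3·t^4 - t^3 - t^2 - 2·t + 4. En substituant t = 2: x(2) = -60.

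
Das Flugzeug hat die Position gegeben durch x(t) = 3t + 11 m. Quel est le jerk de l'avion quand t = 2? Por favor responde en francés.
En partant de la position x(t) = 3·t + 11, nous prenons 3 dérivées. La dérivée de la position donne la vitesse: v(t) = 3. La dérivée de la vitesse donne l'accélération: a(t) = 0. En prenant d/dt de a(t), nous trouvons j(t) = 0. Nous avons le jerk j(t) = 0. En substituant t = 2: j(2) = 0.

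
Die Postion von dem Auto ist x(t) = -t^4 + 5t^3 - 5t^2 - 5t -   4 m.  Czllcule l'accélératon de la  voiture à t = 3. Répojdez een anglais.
To solve this, we need to take 2 derivatives of our position equation x(t) = -t^4 + 5·t^3 - 5·t^2 - 5·t - 4. Taking d/dt of x(t), we find v(t) = -4·t^3 + 15·t^2 - 10·t - 5. The derivative of velocity gives acceleration: a(t) = -12·t^2 + 30·t - 10. From the given acceleration equation a(t) = -12·t^2 + 30·t - 10, we substitute t = 3 to get a = -28.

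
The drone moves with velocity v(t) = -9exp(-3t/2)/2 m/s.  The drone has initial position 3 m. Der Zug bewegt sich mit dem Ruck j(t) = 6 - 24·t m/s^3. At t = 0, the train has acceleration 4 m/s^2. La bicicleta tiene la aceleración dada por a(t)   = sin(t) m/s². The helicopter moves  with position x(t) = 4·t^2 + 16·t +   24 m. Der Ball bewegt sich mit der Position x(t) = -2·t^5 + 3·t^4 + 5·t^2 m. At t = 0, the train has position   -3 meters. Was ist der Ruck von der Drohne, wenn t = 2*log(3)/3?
Wir müssen unsere Gleichung für die Geschwindigkeit v(t) = -9·exp(-3·t/2)/2 2-mal ableiten. Mit d/dt von v(t) finden wir a(t) = 27·exp(-3·t/2)/4. Die Ableitung von der Beschleunigung ergibt den Ruck: j(t) = -81·exp(-3·t/2)/8. Mit j(t) = -81·exp(-3·t/2)/8 und Einsetzen von t = 2*log(3)/3, finden wir j = -27/8.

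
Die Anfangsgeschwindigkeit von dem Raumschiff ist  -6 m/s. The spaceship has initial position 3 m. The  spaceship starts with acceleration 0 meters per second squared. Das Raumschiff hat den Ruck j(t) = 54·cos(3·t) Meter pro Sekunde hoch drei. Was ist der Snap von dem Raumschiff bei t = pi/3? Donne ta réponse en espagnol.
Para resolver esto, necesitamos tomar 1 derivada de nuestra ecuación de la sacudida j(t) = 54·cos(3·t). La derivada de la sacudida da el snap: s(t) = -162·sin(3·t). Usando s(t) = -162·sin(3·t) y sustituyendo t = pi/3, encontramos s = 0.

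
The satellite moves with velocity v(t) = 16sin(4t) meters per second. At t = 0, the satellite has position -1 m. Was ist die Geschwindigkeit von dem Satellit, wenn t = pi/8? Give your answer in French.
De l'équation de la vitesse v(t) = 16·sin(4·t), nous substituons t = pi/8 pour obtenir v = 16.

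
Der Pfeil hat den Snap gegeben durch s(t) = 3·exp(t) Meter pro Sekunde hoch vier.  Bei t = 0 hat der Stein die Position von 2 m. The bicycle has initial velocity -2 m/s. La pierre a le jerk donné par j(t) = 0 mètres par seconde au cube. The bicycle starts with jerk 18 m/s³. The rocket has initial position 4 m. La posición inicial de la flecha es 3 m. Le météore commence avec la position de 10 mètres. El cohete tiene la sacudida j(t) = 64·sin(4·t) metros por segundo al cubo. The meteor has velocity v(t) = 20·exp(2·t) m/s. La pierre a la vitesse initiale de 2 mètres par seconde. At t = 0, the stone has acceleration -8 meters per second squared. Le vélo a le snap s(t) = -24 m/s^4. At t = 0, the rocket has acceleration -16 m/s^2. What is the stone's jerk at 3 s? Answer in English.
Using j(t) = 0 and substituting t = 3, we find j = 0.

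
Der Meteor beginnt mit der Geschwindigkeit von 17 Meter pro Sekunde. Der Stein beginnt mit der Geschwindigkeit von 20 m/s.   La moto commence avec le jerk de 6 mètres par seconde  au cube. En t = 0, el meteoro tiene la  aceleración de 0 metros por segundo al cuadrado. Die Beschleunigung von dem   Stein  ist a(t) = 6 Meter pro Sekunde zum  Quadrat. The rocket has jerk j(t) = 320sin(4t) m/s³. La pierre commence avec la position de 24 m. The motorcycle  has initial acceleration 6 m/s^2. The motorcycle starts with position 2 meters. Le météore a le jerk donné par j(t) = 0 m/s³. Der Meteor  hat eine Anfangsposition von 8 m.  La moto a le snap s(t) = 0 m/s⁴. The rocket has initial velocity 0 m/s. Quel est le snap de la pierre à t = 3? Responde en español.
Para resolver esto, necesitamos tomar 2 derivadas de nuestra ecuación de la aceleración a(t) = 6. Derivando la aceleración, obtenemos la sacudida: j(t) = 0. La derivada de la sacudida da el snap: s(t) = 0. Usando s(t) = 0 y sustituyendo t = 3, encontramos s = 0.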